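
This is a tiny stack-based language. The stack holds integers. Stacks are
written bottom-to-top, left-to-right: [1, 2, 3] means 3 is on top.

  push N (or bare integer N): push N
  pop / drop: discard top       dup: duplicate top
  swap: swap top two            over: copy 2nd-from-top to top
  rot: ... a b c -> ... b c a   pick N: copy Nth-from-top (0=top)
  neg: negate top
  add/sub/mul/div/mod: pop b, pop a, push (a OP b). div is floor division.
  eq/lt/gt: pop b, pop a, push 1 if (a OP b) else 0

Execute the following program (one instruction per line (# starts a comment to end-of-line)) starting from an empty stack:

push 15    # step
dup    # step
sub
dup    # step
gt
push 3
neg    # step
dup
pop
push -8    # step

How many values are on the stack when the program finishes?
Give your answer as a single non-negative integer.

After 'push 15': stack = [15] (depth 1)
After 'dup': stack = [15, 15] (depth 2)
After 'sub': stack = [0] (depth 1)
After 'dup': stack = [0, 0] (depth 2)
After 'gt': stack = [0] (depth 1)
After 'push 3': stack = [0, 3] (depth 2)
After 'neg': stack = [0, -3] (depth 2)
After 'dup': stack = [0, -3, -3] (depth 3)
After 'pop': stack = [0, -3] (depth 2)
After 'push -8': stack = [0, -3, -8] (depth 3)

Answer: 3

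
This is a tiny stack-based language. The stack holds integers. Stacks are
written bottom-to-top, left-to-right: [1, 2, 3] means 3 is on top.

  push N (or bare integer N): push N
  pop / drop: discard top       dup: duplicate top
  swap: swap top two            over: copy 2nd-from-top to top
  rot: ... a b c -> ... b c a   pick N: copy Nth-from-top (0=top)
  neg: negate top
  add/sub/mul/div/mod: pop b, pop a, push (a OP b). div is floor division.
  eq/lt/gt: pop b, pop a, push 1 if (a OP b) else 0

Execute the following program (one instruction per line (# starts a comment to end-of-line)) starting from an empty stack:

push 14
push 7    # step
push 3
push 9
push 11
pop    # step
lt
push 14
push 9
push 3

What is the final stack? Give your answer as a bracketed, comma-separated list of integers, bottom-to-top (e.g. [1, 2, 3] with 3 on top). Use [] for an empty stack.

Answer: [14, 7, 1, 14, 9, 3]

Derivation:
After 'push 14': [14]
After 'push 7': [14, 7]
After 'push 3': [14, 7, 3]
After 'push 9': [14, 7, 3, 9]
After 'push 11': [14, 7, 3, 9, 11]
After 'pop': [14, 7, 3, 9]
After 'lt': [14, 7, 1]
After 'push 14': [14, 7, 1, 14]
After 'push 9': [14, 7, 1, 14, 9]
After 'push 3': [14, 7, 1, 14, 9, 3]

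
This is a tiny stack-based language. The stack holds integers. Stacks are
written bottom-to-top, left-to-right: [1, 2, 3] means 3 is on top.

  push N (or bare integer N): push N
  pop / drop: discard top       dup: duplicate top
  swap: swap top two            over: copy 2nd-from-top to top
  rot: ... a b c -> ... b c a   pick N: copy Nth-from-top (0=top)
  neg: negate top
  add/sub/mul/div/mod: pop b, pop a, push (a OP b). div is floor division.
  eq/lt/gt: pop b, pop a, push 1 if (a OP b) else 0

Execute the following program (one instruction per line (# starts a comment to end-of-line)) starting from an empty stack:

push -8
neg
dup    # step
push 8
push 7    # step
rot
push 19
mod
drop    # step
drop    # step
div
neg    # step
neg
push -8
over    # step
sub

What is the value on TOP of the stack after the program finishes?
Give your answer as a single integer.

Answer: -9

Derivation:
After 'push -8': [-8]
After 'neg': [8]
After 'dup': [8, 8]
After 'push 8': [8, 8, 8]
After 'push 7': [8, 8, 8, 7]
After 'rot': [8, 8, 7, 8]
After 'push 19': [8, 8, 7, 8, 19]
After 'mod': [8, 8, 7, 8]
After 'drop': [8, 8, 7]
After 'drop': [8, 8]
After 'div': [1]
After 'neg': [-1]
After 'neg': [1]
After 'push -8': [1, -8]
After 'over': [1, -8, 1]
After 'sub': [1, -9]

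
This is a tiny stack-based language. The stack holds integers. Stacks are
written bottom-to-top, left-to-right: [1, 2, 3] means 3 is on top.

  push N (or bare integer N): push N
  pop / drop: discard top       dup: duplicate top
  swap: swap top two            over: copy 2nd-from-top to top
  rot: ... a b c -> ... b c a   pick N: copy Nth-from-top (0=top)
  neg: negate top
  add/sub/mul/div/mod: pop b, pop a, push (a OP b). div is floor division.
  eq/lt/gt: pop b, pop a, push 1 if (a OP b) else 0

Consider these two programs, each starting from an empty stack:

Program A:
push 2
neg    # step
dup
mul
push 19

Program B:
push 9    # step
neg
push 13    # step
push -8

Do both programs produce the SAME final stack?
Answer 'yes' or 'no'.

Program A trace:
  After 'push 2': [2]
  After 'neg': [-2]
  After 'dup': [-2, -2]
  After 'mul': [4]
  After 'push 19': [4, 19]
Program A final stack: [4, 19]

Program B trace:
  After 'push 9': [9]
  After 'neg': [-9]
  After 'push 13': [-9, 13]
  After 'push -8': [-9, 13, -8]
Program B final stack: [-9, 13, -8]
Same: no

Answer: no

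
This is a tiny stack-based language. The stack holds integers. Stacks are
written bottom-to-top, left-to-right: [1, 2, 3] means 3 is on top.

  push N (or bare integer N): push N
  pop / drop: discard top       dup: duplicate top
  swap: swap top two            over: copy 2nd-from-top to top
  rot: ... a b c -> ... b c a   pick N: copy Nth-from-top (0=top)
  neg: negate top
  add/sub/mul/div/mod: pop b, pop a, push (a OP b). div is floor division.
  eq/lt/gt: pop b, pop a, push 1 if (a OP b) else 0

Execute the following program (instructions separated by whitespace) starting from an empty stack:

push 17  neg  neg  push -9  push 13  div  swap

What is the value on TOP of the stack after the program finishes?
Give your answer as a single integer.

Answer: 17

Derivation:
After 'push 17': [17]
After 'neg': [-17]
After 'neg': [17]
After 'push -9': [17, -9]
After 'push 13': [17, -9, 13]
After 'div': [17, -1]
After 'swap': [-1, 17]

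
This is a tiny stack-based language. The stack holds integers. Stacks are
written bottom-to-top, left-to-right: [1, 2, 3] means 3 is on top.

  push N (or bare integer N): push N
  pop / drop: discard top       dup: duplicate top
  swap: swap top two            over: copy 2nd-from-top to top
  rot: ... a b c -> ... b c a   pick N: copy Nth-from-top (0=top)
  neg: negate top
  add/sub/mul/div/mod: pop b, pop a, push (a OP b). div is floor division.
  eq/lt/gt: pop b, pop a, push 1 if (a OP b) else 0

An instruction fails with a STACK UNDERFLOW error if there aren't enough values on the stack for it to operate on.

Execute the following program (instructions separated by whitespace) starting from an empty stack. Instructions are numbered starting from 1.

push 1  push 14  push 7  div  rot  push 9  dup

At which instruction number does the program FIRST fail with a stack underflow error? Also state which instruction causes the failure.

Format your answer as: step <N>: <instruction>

Step 1 ('push 1'): stack = [1], depth = 1
Step 2 ('push 14'): stack = [1, 14], depth = 2
Step 3 ('push 7'): stack = [1, 14, 7], depth = 3
Step 4 ('div'): stack = [1, 2], depth = 2
Step 5 ('rot'): needs 3 value(s) but depth is 2 — STACK UNDERFLOW

Answer: step 5: rot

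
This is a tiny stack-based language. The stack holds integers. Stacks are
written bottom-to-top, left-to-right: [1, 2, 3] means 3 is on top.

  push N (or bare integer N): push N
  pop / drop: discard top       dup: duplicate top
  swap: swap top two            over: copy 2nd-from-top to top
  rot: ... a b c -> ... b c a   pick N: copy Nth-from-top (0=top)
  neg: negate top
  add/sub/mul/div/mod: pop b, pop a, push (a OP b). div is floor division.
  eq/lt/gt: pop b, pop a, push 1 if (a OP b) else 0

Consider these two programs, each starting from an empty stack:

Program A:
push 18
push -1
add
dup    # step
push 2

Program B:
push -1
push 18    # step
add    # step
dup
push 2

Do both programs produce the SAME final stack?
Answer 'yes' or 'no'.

Program A trace:
  After 'push 18': [18]
  After 'push -1': [18, -1]
  After 'add': [17]
  After 'dup': [17, 17]
  After 'push 2': [17, 17, 2]
Program A final stack: [17, 17, 2]

Program B trace:
  After 'push -1': [-1]
  After 'push 18': [-1, 18]
  After 'add': [17]
  After 'dup': [17, 17]
  After 'push 2': [17, 17, 2]
Program B final stack: [17, 17, 2]
Same: yes

Answer: yes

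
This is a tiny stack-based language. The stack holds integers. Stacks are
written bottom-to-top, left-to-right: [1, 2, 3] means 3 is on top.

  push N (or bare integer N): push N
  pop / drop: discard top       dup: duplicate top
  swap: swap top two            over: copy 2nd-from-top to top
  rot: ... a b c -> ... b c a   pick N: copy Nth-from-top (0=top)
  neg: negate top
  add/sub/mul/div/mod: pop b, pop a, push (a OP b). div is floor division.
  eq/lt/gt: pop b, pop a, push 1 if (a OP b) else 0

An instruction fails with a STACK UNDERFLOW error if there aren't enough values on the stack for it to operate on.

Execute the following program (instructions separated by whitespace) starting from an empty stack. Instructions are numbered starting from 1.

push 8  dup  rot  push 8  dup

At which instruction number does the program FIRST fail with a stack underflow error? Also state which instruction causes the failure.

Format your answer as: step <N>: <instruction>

Answer: step 3: rot

Derivation:
Step 1 ('push 8'): stack = [8], depth = 1
Step 2 ('dup'): stack = [8, 8], depth = 2
Step 3 ('rot'): needs 3 value(s) but depth is 2 — STACK UNDERFLOW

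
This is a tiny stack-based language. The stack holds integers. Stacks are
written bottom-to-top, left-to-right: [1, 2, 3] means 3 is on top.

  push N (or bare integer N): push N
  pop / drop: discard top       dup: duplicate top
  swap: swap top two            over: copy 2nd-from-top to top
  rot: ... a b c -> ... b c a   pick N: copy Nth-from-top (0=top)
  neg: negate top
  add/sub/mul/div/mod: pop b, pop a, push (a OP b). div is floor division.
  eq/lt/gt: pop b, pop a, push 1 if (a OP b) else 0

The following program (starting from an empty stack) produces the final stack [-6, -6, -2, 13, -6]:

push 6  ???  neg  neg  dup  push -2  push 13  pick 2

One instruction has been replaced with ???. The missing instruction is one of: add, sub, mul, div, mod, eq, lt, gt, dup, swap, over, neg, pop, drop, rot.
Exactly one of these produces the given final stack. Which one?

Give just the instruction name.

Answer: neg

Derivation:
Stack before ???: [6]
Stack after ???:  [-6]
The instruction that transforms [6] -> [-6] is: neg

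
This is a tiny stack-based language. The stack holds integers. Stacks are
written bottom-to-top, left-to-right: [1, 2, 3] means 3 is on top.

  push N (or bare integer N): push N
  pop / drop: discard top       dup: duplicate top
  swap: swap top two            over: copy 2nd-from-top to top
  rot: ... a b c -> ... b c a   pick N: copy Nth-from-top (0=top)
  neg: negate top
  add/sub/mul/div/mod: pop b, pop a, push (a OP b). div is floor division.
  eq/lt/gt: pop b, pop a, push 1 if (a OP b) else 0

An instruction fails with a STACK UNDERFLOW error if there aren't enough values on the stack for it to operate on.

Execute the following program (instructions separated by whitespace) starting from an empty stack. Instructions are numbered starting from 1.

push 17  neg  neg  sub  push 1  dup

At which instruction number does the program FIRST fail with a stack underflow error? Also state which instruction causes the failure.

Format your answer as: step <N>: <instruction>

Step 1 ('push 17'): stack = [17], depth = 1
Step 2 ('neg'): stack = [-17], depth = 1
Step 3 ('neg'): stack = [17], depth = 1
Step 4 ('sub'): needs 2 value(s) but depth is 1 — STACK UNDERFLOW

Answer: step 4: sub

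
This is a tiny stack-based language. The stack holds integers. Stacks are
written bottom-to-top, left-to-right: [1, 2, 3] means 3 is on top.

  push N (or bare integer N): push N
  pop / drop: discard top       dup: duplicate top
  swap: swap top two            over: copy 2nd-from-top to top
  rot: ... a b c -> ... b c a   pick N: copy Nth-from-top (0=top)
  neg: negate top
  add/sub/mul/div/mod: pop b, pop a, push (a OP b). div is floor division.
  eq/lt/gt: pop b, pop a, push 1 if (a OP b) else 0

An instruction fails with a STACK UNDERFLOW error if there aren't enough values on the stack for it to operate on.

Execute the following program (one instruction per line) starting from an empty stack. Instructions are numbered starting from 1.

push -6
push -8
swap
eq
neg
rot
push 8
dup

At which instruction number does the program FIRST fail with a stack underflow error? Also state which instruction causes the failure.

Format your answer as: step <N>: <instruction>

Step 1 ('push -6'): stack = [-6], depth = 1
Step 2 ('push -8'): stack = [-6, -8], depth = 2
Step 3 ('swap'): stack = [-8, -6], depth = 2
Step 4 ('eq'): stack = [0], depth = 1
Step 5 ('neg'): stack = [0], depth = 1
Step 6 ('rot'): needs 3 value(s) but depth is 1 — STACK UNDERFLOW

Answer: step 6: rot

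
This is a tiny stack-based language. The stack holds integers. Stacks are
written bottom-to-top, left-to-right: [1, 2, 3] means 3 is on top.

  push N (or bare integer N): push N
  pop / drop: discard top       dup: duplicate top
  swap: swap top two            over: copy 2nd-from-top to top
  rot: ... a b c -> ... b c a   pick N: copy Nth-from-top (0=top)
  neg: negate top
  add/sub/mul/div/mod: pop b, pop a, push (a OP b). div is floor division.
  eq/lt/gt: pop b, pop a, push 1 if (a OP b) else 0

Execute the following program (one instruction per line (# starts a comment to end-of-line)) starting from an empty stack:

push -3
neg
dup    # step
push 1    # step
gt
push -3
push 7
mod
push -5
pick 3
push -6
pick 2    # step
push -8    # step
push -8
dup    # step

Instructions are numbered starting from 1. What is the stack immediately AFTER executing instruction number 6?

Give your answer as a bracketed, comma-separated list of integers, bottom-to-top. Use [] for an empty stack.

Step 1 ('push -3'): [-3]
Step 2 ('neg'): [3]
Step 3 ('dup'): [3, 3]
Step 4 ('push 1'): [3, 3, 1]
Step 5 ('gt'): [3, 1]
Step 6 ('push -3'): [3, 1, -3]

Answer: [3, 1, -3]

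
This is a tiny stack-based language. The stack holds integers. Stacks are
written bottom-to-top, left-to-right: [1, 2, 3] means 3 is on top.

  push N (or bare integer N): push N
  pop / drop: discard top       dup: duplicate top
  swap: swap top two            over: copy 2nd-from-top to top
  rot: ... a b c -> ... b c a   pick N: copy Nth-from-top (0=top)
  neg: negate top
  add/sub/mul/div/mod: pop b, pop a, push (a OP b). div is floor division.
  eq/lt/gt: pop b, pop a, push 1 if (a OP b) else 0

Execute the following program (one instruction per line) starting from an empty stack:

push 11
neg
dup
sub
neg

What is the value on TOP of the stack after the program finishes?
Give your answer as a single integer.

After 'push 11': [11]
After 'neg': [-11]
After 'dup': [-11, -11]
After 'sub': [0]
After 'neg': [0]

Answer: 0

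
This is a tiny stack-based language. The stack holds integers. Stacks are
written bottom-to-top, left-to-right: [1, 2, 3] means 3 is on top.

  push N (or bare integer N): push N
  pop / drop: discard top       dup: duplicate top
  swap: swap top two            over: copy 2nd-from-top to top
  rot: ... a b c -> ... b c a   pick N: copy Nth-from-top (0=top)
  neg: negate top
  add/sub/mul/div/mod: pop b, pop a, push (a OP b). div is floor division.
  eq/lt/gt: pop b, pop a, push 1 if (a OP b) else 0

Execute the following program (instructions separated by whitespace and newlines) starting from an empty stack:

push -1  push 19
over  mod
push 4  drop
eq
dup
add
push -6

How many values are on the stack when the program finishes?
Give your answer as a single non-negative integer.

After 'push -1': stack = [-1] (depth 1)
After 'push 19': stack = [-1, 19] (depth 2)
After 'over': stack = [-1, 19, -1] (depth 3)
After 'mod': stack = [-1, 0] (depth 2)
After 'push 4': stack = [-1, 0, 4] (depth 3)
After 'drop': stack = [-1, 0] (depth 2)
After 'eq': stack = [0] (depth 1)
After 'dup': stack = [0, 0] (depth 2)
After 'add': stack = [0] (depth 1)
After 'push -6': stack = [0, -6] (depth 2)

Answer: 2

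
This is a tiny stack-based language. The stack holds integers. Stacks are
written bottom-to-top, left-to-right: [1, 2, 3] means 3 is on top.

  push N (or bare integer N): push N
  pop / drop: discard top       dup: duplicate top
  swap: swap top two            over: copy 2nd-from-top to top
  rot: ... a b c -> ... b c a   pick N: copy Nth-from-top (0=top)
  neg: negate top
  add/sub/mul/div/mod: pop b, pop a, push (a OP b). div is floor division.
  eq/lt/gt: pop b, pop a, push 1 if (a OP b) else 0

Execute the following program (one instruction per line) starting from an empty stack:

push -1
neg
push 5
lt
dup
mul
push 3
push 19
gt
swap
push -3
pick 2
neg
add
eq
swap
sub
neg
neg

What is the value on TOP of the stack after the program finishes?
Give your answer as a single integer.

After 'push -1': [-1]
After 'neg': [1]
After 'push 5': [1, 5]
After 'lt': [1]
After 'dup': [1, 1]
After 'mul': [1]
After 'push 3': [1, 3]
After 'push 19': [1, 3, 19]
After 'gt': [1, 0]
After 'swap': [0, 1]
After 'push -3': [0, 1, -3]
After 'pick 2': [0, 1, -3, 0]
After 'neg': [0, 1, -3, 0]
After 'add': [0, 1, -3]
After 'eq': [0, 0]
After 'swap': [0, 0]
After 'sub': [0]
After 'neg': [0]
After 'neg': [0]

Answer: 0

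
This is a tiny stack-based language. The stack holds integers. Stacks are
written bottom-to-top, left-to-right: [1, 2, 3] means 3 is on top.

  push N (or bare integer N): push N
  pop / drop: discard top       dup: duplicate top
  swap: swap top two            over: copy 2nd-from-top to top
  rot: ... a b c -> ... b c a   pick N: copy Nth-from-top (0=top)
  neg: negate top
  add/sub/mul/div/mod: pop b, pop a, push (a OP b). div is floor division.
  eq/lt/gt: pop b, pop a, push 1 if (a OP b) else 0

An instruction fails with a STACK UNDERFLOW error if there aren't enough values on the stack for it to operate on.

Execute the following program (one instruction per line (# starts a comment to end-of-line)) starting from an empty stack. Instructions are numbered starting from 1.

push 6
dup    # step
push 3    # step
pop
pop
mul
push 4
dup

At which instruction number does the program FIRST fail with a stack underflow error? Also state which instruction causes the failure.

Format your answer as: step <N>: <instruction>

Answer: step 6: mul

Derivation:
Step 1 ('push 6'): stack = [6], depth = 1
Step 2 ('dup'): stack = [6, 6], depth = 2
Step 3 ('push 3'): stack = [6, 6, 3], depth = 3
Step 4 ('pop'): stack = [6, 6], depth = 2
Step 5 ('pop'): stack = [6], depth = 1
Step 6 ('mul'): needs 2 value(s) but depth is 1 — STACK UNDERFLOW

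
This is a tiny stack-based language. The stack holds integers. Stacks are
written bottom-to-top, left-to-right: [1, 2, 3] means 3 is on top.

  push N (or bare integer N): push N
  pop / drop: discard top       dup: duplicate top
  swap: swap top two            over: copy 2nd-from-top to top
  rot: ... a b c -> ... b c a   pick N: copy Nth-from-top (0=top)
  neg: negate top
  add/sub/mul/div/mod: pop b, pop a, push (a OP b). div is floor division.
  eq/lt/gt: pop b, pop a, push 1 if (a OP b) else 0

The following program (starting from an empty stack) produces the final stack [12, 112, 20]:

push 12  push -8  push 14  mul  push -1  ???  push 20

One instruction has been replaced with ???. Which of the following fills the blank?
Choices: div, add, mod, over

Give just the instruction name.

Stack before ???: [12, -112, -1]
Stack after ???:  [12, 112]
Checking each choice:
  div: MATCH
  add: produces [12, -113, 20]
  mod: produces [12, 0, 20]
  over: produces [12, -112, -1, -112, 20]


Answer: div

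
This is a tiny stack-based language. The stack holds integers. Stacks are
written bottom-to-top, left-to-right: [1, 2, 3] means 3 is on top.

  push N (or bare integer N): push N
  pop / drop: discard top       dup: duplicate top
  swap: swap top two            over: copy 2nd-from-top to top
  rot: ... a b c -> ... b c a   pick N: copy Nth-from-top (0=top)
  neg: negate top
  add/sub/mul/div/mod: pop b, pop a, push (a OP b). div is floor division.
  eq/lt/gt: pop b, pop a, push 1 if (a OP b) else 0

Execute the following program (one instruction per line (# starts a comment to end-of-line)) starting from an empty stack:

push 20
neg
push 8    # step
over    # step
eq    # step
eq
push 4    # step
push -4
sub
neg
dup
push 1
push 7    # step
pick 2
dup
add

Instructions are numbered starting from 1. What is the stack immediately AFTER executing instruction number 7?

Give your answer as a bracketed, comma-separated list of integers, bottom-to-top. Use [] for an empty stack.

Step 1 ('push 20'): [20]
Step 2 ('neg'): [-20]
Step 3 ('push 8'): [-20, 8]
Step 4 ('over'): [-20, 8, -20]
Step 5 ('eq'): [-20, 0]
Step 6 ('eq'): [0]
Step 7 ('push 4'): [0, 4]

Answer: [0, 4]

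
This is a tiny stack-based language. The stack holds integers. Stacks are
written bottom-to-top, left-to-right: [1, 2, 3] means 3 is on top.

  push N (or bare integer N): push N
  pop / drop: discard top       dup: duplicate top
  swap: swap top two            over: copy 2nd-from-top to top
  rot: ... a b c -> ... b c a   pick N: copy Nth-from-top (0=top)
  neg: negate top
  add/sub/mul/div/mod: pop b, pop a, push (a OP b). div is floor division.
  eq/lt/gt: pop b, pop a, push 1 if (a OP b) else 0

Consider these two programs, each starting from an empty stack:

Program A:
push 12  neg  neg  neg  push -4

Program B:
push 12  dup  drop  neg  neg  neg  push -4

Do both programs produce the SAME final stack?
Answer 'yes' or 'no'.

Program A trace:
  After 'push 12': [12]
  After 'neg': [-12]
  After 'neg': [12]
  After 'neg': [-12]
  After 'push -4': [-12, -4]
Program A final stack: [-12, -4]

Program B trace:
  After 'push 12': [12]
  After 'dup': [12, 12]
  After 'drop': [12]
  After 'neg': [-12]
  After 'neg': [12]
  After 'neg': [-12]
  After 'push -4': [-12, -4]
Program B final stack: [-12, -4]
Same: yes

Answer: yes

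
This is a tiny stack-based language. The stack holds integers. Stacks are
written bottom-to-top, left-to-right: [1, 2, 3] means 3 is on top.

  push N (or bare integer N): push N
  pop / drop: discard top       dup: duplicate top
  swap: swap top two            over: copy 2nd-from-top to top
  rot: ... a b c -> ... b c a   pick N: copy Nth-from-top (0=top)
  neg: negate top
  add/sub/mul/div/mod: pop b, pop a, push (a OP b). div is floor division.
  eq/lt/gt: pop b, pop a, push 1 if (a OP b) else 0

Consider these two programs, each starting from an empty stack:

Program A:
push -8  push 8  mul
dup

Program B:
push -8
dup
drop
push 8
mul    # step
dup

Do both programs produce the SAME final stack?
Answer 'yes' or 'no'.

Program A trace:
  After 'push -8': [-8]
  After 'push 8': [-8, 8]
  After 'mul': [-64]
  After 'dup': [-64, -64]
Program A final stack: [-64, -64]

Program B trace:
  After 'push -8': [-8]
  After 'dup': [-8, -8]
  After 'drop': [-8]
  After 'push 8': [-8, 8]
  After 'mul': [-64]
  After 'dup': [-64, -64]
Program B final stack: [-64, -64]
Same: yes

Answer: yes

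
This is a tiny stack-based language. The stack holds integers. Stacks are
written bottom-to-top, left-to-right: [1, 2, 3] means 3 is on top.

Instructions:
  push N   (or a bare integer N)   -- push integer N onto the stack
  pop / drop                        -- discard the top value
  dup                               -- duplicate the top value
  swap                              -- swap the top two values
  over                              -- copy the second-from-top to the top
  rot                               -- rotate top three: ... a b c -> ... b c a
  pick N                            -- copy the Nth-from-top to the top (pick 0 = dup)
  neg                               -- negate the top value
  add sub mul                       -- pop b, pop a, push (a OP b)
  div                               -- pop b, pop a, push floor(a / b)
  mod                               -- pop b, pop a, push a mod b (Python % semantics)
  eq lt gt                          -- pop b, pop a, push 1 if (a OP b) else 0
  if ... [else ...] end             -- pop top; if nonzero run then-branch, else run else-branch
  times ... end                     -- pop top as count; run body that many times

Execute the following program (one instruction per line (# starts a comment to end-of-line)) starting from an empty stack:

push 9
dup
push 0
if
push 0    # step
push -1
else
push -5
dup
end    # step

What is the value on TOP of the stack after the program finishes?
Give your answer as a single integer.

Answer: -5

Derivation:
After 'push 9': [9]
After 'dup': [9, 9]
After 'push 0': [9, 9, 0]
After 'if': [9, 9]
After 'push -5': [9, 9, -5]
After 'dup': [9, 9, -5, -5]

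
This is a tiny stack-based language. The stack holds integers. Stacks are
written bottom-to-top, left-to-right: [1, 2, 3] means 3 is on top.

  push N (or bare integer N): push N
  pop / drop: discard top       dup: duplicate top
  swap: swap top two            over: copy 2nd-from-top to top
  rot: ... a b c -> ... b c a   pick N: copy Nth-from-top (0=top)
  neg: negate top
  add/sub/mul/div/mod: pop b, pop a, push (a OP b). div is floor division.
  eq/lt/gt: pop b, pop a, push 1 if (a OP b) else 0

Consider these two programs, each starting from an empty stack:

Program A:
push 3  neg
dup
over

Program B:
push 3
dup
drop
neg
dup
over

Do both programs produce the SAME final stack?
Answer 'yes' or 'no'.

Answer: yes

Derivation:
Program A trace:
  After 'push 3': [3]
  After 'neg': [-3]
  After 'dup': [-3, -3]
  After 'over': [-3, -3, -3]
Program A final stack: [-3, -3, -3]

Program B trace:
  After 'push 3': [3]
  After 'dup': [3, 3]
  After 'drop': [3]
  After 'neg': [-3]
  After 'dup': [-3, -3]
  After 'over': [-3, -3, -3]
Program B final stack: [-3, -3, -3]
Same: yes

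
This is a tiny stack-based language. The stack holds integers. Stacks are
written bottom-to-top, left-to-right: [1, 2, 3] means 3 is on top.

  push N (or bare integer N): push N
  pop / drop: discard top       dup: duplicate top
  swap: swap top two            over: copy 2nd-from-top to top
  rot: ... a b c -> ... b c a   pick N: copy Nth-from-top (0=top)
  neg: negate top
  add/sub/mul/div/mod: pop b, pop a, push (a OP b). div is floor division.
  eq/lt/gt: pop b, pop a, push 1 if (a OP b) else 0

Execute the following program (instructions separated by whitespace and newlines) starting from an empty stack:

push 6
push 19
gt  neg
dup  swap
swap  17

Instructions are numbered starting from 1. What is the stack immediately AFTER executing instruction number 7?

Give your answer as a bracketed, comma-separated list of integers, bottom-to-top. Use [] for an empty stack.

Answer: [0, 0]

Derivation:
Step 1 ('push 6'): [6]
Step 2 ('push 19'): [6, 19]
Step 3 ('gt'): [0]
Step 4 ('neg'): [0]
Step 5 ('dup'): [0, 0]
Step 6 ('swap'): [0, 0]
Step 7 ('swap'): [0, 0]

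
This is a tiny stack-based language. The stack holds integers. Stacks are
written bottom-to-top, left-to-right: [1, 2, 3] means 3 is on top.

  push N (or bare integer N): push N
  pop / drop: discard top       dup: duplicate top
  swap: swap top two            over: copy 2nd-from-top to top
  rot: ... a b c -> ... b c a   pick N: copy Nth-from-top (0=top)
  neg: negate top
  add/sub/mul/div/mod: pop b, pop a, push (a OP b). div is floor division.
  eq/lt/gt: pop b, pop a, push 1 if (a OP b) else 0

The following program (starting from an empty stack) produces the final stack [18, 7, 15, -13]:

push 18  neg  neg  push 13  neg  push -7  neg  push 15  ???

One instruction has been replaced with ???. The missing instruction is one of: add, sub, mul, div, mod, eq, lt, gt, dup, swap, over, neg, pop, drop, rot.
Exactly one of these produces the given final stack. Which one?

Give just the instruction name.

Answer: rot

Derivation:
Stack before ???: [18, -13, 7, 15]
Stack after ???:  [18, 7, 15, -13]
The instruction that transforms [18, -13, 7, 15] -> [18, 7, 15, -13] is: rot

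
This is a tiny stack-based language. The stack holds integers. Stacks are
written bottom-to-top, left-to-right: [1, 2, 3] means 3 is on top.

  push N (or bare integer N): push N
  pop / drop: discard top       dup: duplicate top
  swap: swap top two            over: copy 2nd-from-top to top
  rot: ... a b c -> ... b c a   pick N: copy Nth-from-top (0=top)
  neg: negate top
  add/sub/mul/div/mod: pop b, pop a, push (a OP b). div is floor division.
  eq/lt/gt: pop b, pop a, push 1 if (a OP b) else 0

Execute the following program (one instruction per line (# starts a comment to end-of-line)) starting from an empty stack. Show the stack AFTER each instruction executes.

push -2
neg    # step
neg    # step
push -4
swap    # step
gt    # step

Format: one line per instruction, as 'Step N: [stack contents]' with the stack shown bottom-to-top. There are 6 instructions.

Step 1: [-2]
Step 2: [2]
Step 3: [-2]
Step 4: [-2, -4]
Step 5: [-4, -2]
Step 6: [0]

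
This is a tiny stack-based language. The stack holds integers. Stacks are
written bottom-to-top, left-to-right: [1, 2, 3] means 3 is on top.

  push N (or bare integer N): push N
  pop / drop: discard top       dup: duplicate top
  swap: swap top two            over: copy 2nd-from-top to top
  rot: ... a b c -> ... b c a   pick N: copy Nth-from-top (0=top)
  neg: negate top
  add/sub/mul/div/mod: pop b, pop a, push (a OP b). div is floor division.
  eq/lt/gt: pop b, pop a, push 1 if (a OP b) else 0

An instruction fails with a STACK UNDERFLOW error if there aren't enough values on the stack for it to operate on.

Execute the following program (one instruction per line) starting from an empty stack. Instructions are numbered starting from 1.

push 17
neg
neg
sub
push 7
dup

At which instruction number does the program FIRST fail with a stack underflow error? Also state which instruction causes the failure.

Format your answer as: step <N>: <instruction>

Step 1 ('push 17'): stack = [17], depth = 1
Step 2 ('neg'): stack = [-17], depth = 1
Step 3 ('neg'): stack = [17], depth = 1
Step 4 ('sub'): needs 2 value(s) but depth is 1 — STACK UNDERFLOW

Answer: step 4: sub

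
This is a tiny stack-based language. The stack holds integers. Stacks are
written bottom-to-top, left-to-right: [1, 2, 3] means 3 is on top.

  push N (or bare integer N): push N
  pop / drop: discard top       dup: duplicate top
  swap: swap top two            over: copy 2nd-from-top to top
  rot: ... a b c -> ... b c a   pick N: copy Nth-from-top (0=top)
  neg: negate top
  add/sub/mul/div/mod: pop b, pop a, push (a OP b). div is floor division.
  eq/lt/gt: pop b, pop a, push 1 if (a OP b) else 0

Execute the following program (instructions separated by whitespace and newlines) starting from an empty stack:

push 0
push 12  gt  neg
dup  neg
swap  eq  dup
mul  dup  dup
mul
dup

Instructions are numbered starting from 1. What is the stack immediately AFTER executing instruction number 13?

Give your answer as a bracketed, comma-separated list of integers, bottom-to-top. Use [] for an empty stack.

Step 1 ('push 0'): [0]
Step 2 ('push 12'): [0, 12]
Step 3 ('gt'): [0]
Step 4 ('neg'): [0]
Step 5 ('dup'): [0, 0]
Step 6 ('neg'): [0, 0]
Step 7 ('swap'): [0, 0]
Step 8 ('eq'): [1]
Step 9 ('dup'): [1, 1]
Step 10 ('mul'): [1]
Step 11 ('dup'): [1, 1]
Step 12 ('dup'): [1, 1, 1]
Step 13 ('mul'): [1, 1]

Answer: [1, 1]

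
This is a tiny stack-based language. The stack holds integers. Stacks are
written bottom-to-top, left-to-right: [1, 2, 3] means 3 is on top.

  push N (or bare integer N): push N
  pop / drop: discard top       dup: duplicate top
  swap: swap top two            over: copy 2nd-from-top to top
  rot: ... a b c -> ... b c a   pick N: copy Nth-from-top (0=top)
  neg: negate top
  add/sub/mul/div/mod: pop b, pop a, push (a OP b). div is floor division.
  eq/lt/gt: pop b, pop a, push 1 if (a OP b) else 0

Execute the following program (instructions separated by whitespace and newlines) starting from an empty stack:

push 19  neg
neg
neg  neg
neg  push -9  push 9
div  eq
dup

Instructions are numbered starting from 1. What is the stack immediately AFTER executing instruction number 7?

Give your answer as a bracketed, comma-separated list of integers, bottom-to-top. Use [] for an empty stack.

Step 1 ('push 19'): [19]
Step 2 ('neg'): [-19]
Step 3 ('neg'): [19]
Step 4 ('neg'): [-19]
Step 5 ('neg'): [19]
Step 6 ('neg'): [-19]
Step 7 ('push -9'): [-19, -9]

Answer: [-19, -9]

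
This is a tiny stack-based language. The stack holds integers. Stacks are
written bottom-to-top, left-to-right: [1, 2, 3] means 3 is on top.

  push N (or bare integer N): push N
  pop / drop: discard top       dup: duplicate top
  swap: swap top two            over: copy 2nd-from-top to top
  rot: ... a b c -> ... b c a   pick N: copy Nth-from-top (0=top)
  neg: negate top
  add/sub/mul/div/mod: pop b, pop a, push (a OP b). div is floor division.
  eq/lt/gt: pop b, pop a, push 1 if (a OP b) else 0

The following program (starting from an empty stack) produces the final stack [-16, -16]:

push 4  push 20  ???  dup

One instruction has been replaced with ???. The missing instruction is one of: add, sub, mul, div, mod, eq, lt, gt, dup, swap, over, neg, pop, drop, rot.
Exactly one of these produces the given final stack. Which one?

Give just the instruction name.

Stack before ???: [4, 20]
Stack after ???:  [-16]
The instruction that transforms [4, 20] -> [-16] is: sub

Answer: sub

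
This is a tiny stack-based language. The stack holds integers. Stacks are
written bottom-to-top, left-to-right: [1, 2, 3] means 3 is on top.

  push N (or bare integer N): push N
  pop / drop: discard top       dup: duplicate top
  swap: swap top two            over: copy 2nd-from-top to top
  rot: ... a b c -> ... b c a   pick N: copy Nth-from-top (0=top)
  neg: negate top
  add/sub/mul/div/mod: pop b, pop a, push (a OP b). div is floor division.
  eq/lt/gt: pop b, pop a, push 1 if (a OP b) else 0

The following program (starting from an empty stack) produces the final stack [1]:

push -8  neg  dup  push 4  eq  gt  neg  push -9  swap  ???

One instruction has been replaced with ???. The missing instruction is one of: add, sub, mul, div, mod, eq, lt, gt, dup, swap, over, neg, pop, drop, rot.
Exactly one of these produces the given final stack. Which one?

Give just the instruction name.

Answer: lt

Derivation:
Stack before ???: [-9, -1]
Stack after ???:  [1]
The instruction that transforms [-9, -1] -> [1] is: lt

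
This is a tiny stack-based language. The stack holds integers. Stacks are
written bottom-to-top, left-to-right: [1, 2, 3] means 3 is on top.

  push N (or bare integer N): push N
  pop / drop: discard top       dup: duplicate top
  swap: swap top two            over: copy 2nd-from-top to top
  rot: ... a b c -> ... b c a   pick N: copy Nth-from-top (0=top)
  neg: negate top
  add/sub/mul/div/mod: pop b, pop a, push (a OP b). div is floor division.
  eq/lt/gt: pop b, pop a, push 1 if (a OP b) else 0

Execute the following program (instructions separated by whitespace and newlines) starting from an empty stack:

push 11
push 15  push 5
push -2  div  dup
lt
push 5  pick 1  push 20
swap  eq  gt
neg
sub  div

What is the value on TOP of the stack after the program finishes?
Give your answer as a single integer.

Answer: 15

Derivation:
After 'push 11': [11]
After 'push 15': [11, 15]
After 'push 5': [11, 15, 5]
After 'push -2': [11, 15, 5, -2]
After 'div': [11, 15, -3]
After 'dup': [11, 15, -3, -3]
After 'lt': [11, 15, 0]
After 'push 5': [11, 15, 0, 5]
After 'pick 1': [11, 15, 0, 5, 0]
After 'push 20': [11, 15, 0, 5, 0, 20]
After 'swap': [11, 15, 0, 5, 20, 0]
After 'eq': [11, 15, 0, 5, 0]
After 'gt': [11, 15, 0, 1]
After 'neg': [11, 15, 0, -1]
After 'sub': [11, 15, 1]
After 'div': [11, 15]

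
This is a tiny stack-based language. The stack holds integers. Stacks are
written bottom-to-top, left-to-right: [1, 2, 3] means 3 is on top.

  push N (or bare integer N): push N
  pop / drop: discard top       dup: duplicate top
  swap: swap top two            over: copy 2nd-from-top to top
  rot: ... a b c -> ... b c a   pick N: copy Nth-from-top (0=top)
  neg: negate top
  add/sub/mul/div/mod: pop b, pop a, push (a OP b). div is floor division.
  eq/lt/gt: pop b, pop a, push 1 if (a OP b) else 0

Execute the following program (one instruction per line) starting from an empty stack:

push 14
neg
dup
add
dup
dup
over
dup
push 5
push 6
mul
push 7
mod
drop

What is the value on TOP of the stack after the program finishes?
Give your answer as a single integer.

Answer: -28

Derivation:
After 'push 14': [14]
After 'neg': [-14]
After 'dup': [-14, -14]
After 'add': [-28]
After 'dup': [-28, -28]
After 'dup': [-28, -28, -28]
After 'over': [-28, -28, -28, -28]
After 'dup': [-28, -28, -28, -28, -28]
After 'push 5': [-28, -28, -28, -28, -28, 5]
After 'push 6': [-28, -28, -28, -28, -28, 5, 6]
After 'mul': [-28, -28, -28, -28, -28, 30]
After 'push 7': [-28, -28, -28, -28, -28, 30, 7]
After 'mod': [-28, -28, -28, -28, -28, 2]
After 'drop': [-28, -28, -28, -28, -28]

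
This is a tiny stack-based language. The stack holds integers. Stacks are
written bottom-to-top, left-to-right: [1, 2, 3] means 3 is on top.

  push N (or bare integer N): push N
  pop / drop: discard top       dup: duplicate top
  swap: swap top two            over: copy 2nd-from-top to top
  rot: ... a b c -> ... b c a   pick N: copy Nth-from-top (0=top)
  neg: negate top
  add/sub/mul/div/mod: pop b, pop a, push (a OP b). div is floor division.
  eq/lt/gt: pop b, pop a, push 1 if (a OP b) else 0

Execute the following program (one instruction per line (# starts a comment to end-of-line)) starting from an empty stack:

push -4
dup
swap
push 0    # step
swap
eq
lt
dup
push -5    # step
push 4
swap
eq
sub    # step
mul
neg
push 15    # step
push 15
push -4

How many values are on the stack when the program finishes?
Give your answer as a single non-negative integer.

After 'push -4': stack = [-4] (depth 1)
After 'dup': stack = [-4, -4] (depth 2)
After 'swap': stack = [-4, -4] (depth 2)
After 'push 0': stack = [-4, -4, 0] (depth 3)
After 'swap': stack = [-4, 0, -4] (depth 3)
After 'eq': stack = [-4, 0] (depth 2)
After 'lt': stack = [1] (depth 1)
After 'dup': stack = [1, 1] (depth 2)
After 'push -5': stack = [1, 1, -5] (depth 3)
After 'push 4': stack = [1, 1, -5, 4] (depth 4)
After 'swap': stack = [1, 1, 4, -5] (depth 4)
After 'eq': stack = [1, 1, 0] (depth 3)
After 'sub': stack = [1, 1] (depth 2)
After 'mul': stack = [1] (depth 1)
After 'neg': stack = [-1] (depth 1)
After 'push 15': stack = [-1, 15] (depth 2)
After 'push 15': stack = [-1, 15, 15] (depth 3)
After 'push -4': stack = [-1, 15, 15, -4] (depth 4)

Answer: 4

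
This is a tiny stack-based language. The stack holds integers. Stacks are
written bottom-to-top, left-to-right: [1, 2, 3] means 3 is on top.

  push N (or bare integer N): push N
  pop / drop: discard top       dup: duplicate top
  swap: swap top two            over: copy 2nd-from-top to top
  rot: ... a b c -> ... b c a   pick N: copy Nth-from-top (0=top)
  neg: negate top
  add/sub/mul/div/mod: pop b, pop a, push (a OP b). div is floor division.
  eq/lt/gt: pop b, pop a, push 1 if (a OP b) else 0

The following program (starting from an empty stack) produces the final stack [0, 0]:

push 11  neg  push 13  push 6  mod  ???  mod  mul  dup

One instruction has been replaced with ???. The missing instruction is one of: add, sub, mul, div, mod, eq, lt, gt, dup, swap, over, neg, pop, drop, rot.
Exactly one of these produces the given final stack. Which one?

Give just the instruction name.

Stack before ???: [-11, 1]
Stack after ???:  [-11, 1, 1]
The instruction that transforms [-11, 1] -> [-11, 1, 1] is: dup

Answer: dup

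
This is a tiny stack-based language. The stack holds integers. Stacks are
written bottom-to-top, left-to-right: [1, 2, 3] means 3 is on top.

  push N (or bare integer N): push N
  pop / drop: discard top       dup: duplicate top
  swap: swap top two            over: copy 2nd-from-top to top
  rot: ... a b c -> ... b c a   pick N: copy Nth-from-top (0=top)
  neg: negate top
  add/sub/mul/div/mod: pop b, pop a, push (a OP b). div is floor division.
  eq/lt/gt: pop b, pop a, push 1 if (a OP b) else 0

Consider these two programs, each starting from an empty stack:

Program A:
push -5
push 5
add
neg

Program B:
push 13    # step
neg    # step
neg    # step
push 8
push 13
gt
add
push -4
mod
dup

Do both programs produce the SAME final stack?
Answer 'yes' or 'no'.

Answer: no

Derivation:
Program A trace:
  After 'push -5': [-5]
  After 'push 5': [-5, 5]
  After 'add': [0]
  After 'neg': [0]
Program A final stack: [0]

Program B trace:
  After 'push 13': [13]
  After 'neg': [-13]
  After 'neg': [13]
  After 'push 8': [13, 8]
  After 'push 13': [13, 8, 13]
  After 'gt': [13, 0]
  After 'add': [13]
  After 'push -4': [13, -4]
  After 'mod': [-3]
  After 'dup': [-3, -3]
Program B final stack: [-3, -3]
Same: no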